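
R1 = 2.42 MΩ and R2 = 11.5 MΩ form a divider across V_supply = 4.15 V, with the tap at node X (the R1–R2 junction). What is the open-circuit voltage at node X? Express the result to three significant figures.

Open-circuit (no load on X): V_th = V_supply · R2/(R1 + R2) = 4.15 × 11.5/(2.420 + 11.5) = 3.429 V.

V_th ≈ 3.43 V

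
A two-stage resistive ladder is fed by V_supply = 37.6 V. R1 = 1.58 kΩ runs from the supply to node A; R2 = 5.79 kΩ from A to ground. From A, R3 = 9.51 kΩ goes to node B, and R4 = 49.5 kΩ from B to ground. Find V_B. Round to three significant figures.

V_B ≈ 24.3 V

Node A sees R2 in parallel with the series input of stage 2, R3 + R4 = 59.01 kΩ.
Effective lower resistance at A: R2 ‖ 59.01 = 5.273 kΩ.
So V_A = 37.6 × 0.7694 = 28.93 V.
Stage 2 is unloaded, so V_B = V_A · R4/(R3+R4) = 28.93 × 49.5/59.01 = 24.27 V.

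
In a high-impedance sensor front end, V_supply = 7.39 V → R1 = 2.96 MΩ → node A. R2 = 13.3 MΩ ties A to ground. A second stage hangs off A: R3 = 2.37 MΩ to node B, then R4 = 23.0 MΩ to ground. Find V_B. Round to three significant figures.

V_B ≈ 5.00 V

Node A sees R2 in parallel with the series input of stage 2, R3 + R4 = 25.37 MΩ.
Effective lower resistance at A: R2 ‖ 25.37 = 8.726 MΩ.
First divider: V_A = V_supply · 8.726/(2.96 + 8.726) = 5.518 V.
V_B = V_A × 0.9066 = 5.003 V.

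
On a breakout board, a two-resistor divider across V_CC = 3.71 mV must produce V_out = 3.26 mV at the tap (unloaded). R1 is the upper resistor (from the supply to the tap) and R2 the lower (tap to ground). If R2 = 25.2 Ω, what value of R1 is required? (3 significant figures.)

R1 ≈ 3.48 Ω

V_out/V_CC = R2/(R1+R2) = 0.8787.
R1 = R2·(1/k − 1) = 25.2 × 0.1380 = 3.479 Ω.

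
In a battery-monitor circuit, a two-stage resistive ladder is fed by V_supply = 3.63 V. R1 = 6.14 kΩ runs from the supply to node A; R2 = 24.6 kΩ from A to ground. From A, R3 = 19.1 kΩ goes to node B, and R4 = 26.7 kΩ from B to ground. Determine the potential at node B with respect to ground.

V_B ≈ 1.53 V

The second stage (R3 + R4 = 45.80 kΩ) loads node A in parallel with R2.
R2 ‖ (R3+R4) = 16.00 kΩ.
V_A = 3.63 × 16.00/(6.14 + 16.00) = 2.623 V.
Stage 2 is unloaded, so V_B = V_A · R4/(R3+R4) = 2.623 × 26.7/45.80 = 1.529 V.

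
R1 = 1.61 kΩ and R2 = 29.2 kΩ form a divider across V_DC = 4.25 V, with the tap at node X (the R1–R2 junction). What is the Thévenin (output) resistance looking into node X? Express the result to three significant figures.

R_th ≈ 1.53 kΩ

Looking into X with the source shorted: R_th = R1·R2/(R1+R2) = 1.610 × 29.2/30.81 = 1.526 kΩ.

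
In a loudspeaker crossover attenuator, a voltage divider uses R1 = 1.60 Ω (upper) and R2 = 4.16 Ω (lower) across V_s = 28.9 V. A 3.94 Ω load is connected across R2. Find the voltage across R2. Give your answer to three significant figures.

V_out ≈ 16.1 V

The load sits in parallel with R2, giving an effective lower resistance R2' = R2·R_L/(R2+R_L) = 2.024 Ω.
Now apply the divider: V_out = 28.9 × 0.5584 = 16.14 V.
(Unloaded it would be 20.9 V; the load pulls it down.)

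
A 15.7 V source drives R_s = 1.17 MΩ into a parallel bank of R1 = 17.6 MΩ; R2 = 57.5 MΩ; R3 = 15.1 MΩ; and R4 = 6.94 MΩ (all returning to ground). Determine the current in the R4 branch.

I ≈ 1.70 µA

Combine the parallel branches: R_p = (1/17.6 + 1/57.5 + 1/15.1 + 1/6.94)⁻¹ = 3.515 MΩ.
Node voltage V_A = V_DC · R_p/(R_s + R_p) = 15.7 × 0.7502 = 11.78 V.
I(R4) = V_A / R4 = 11.78/6.94 = 1.697 µA.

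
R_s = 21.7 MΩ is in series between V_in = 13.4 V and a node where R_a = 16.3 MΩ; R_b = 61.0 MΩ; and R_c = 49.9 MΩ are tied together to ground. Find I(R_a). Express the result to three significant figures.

Parallel bank: R_p = 1/(1/16.3 + 1/61.0 + 1/49.9) = 10.23 MΩ.
Node voltage V_A = V_in · R_p/(R_s + R_p) = 13.4 × 0.3203 = 4.292 V.
Branch current I = V_A/R_a = 4.292/16.3 = 0.2633 µA.

I ≈ 0.263 µA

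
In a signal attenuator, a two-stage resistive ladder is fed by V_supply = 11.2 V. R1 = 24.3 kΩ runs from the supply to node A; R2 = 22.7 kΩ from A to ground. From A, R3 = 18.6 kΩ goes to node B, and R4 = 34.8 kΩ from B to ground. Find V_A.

V_A ≈ 4.43 V

Looking into the second stage from A: R3 + R4 = 53.40 kΩ appears in parallel with R2.
Effective lower resistance at A: R2 ‖ 53.40 = 15.93 kΩ.
V_A = 11.2 × 15.93/(24.3 + 15.93) = 4.435 V.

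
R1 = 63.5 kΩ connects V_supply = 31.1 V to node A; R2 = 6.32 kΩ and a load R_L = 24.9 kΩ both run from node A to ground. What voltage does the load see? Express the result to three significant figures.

V_out ≈ 2.29 V

First combine the lower leg with the load: R2 ‖ R_L = 5.041 kΩ.
Now apply the divider: V_out = 31.1 × 0.07354 = 2.287 V.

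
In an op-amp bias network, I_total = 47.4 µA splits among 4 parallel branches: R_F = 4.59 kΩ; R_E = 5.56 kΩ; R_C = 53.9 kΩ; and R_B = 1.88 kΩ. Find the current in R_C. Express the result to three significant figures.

ΣG = 1/4.59 + 1/5.56 + 1/53.9 + 1/1.88 = 0.9482.
By the current-divider rule, I = I_total · G_k/ΣG = 47.4 × 0.01957 = 0.9275 µA.

I ≈ 0.927 µA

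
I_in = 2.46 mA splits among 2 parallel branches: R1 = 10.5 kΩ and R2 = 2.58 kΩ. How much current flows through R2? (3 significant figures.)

I ≈ 1.97 mA

Two-branch current divider: I_k = I_in · R_other/(R_1 + R_2).
I(R2) = 2.46 × 10.5/(10.5 + 2.58) = 2.46 × 0.8028 = 1.975 mA.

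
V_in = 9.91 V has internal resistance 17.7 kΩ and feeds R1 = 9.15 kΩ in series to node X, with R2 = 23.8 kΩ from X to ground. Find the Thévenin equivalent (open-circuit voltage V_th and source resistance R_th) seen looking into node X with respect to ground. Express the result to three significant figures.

R1' = 17.7 + 9.15 = 26.85 kΩ (source resistance + R1).
V_th is the unloaded tap voltage: V_in · R2/(R1'+R2) = 9.91 × 0.4699 = 4.657 V.
With V_in suppressed (replaced by a short), R_th = R1' ‖ R2 = (26.85 × 23.8)/(26.85 + 23.8) = 12.62 kΩ.

V_th ≈ 4.66 V, R_th ≈ 12.6 kΩ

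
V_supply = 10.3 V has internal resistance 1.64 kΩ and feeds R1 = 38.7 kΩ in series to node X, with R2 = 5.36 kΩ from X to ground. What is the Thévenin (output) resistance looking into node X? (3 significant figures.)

R1' = 1.64 + 38.7 = 40.34 kΩ (source resistance + R1).
With V_supply suppressed (replaced by a short), R_th = R1' ‖ R2 = (40.34 × 5.36)/(40.34 + 5.36) = 4.731 kΩ.

R_th ≈ 4.73 kΩ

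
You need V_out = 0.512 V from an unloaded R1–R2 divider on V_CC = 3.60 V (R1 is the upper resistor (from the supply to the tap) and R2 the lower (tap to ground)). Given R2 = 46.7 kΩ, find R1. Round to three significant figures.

R1 ≈ 282 kΩ

The divider ratio is R2/(R1+R2) = 0.512/3.60 = 0.1422.
So R1 = R2 · (V_CC/V_out − 1) = 46.7 × (3.60/0.512 − 1) = 46.7 × 6.031 = 281.7 kΩ.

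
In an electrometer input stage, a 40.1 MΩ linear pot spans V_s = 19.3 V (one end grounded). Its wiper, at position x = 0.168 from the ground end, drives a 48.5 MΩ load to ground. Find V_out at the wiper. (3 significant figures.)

Split the track: R_lower = x·R_p = 6.737 MΩ, R_upper = (1−x)·R_p = 33.36 MΩ.
R_L loads the lower segment: effective lower R = 5.915 MΩ.
Loaded-divider output: V_out = 19.3 × 0.1506 = 2.907 V.

V_out ≈ 2.91 V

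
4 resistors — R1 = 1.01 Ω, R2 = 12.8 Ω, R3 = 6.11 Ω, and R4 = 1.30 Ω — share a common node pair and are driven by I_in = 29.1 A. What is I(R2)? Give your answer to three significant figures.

Conductances: ΣG = 1/1.01 + 1/12.8 + 1/6.11 + 1/1.30 = 2.001 (1/Ω).
By the current-divider rule, I = I_in · G_k/ΣG = 29.1 × 0.03904 = 1.136 A.

I ≈ 1.14 A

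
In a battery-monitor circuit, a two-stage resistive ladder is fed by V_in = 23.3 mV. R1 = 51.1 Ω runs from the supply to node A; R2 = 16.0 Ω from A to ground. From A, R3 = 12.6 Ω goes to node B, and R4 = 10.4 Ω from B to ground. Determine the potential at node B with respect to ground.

V_B ≈ 1.64 mV

Looking into the second stage from A: R3 + R4 = 23.00 Ω appears in parallel with R2.
Effective lower resistance at A: R2 ‖ 23.00 = 9.436 Ω.
So V_A = 23.3 × 0.1559 = 3.632 mV.
V_B = V_A × 0.4522 = 1.642 mV.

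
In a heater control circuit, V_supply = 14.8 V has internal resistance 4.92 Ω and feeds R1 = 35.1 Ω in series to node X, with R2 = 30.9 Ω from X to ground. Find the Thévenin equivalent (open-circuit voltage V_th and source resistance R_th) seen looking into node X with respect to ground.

V_th ≈ 6.45 V, R_th ≈ 17.4 Ω

R1' = 4.92 + 35.1 = 40.02 Ω (source resistance + R1).
Open-circuit (no load on X): V_th = V_supply · R2/(R1' + R2) = 14.8 × 30.9/(40.02 + 30.9) = 6.448 V.
Zeroing V_supply shorts the top of R1' to ground, so R_th = R1' ‖ R2 = 17.44 Ω.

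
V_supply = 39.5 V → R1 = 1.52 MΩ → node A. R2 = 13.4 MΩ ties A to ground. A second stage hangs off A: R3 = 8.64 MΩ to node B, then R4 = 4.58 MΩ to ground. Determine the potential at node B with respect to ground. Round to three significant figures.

The second stage (R3 + R4 = 13.22 MΩ) loads node A in parallel with R2.
R2 ‖ (R3+R4) = 6.655 MΩ.
V_A = 39.5 × 6.655/(1.52 + 6.655) = 32.16 V.
Stage 2 is unloaded, so V_B = V_A · R4/(R3+R4) = 32.16 × 4.58/13.22 = 11.14 V.

V_B ≈ 11.1 V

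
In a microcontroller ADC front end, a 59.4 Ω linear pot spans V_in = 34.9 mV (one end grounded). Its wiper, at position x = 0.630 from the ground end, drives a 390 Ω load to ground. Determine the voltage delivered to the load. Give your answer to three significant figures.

The pot divides into 21.98 Ω above the wiper and 37.42 Ω below.
Lower segment in parallel with the load: 37.42 ‖ 390 = 34.15 Ω.
Then V_out = V_in · 34.15/(21.98 + 34.15) = 21.23 mV.

V_out ≈ 21.2 mV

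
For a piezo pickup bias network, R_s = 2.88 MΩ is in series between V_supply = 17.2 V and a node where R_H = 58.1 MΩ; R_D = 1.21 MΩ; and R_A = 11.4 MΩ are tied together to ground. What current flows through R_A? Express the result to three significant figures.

I ≈ 0.410 µA

Equivalent of the parallel group: R_p = 1.074 MΩ.
V_A by voltage divider: V_A = 17.2 × 1.074/(2.88 + 1.074) = 4.671 V.
Branch current I = V_A/R_A = 4.671/11.4 = 0.4097 µA.
(Equivalently: I_total = 4.350 µA, then current-divider fraction G_k/ΣG = 0.09418.)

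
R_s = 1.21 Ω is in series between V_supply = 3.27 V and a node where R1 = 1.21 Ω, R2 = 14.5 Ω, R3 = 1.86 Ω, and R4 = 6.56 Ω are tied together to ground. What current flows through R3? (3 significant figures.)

I ≈ 0.602 A

Combine the parallel branches: R_p = (1/1.21 + 1/14.5 + 1/1.86 + 1/6.56)⁻¹ = 0.6307 Ω.
Node voltage V_A = V_supply · R_p/(R_s + R_p) = 3.27 × 0.3426 = 1.120 V.
Branch current I = V_A/R3 = 1.120/1.86 = 0.6024 A.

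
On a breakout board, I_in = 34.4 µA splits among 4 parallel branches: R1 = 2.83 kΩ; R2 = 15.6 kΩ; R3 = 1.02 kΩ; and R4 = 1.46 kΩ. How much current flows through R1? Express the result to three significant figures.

ΣG = 1/2.83 + 1/15.6 + 1/1.02 + 1/1.46 = 2.083.
By the current-divider rule, I = I_in · G_k/ΣG = 34.4 × 0.1697 = 5.836 µA.

I ≈ 5.84 µA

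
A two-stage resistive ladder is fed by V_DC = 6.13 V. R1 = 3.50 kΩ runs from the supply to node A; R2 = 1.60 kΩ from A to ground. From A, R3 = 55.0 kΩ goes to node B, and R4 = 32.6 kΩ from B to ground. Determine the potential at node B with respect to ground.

V_B ≈ 0.707 V

Looking into the second stage from A: R3 + R4 = 87.60 kΩ appears in parallel with R2.
R2 ‖ (R3+R4) = 1.571 kΩ.
V_A = 6.13 × 1.571/(3.50 + 1.571) = 1.899 V.
Then the unloaded second divider: V_B = V_A × R4/(R3+R4) = 1.899 × 0.3721 = 0.7068 V.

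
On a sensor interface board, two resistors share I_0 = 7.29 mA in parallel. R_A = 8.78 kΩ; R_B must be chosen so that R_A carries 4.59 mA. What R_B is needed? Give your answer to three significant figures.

The fraction through R_A equals R_B/(R_A+R_B).
4.59/7.29 = R_B/(R_A + R_B) → R_B = R_A · (0.6296)/(1 − 0.6296) = 8.78 × 1.700 = 14.93 kΩ.

R_B ≈ 14.9 kΩ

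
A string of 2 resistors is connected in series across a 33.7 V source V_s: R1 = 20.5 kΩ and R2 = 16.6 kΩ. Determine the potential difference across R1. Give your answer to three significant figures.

V ≈ 18.6 V

Series total: ΣR = 20.5 + 16.6 = 37.10 kΩ.
By the voltage-divider rule, V = 33.7 × 20.50/37.10 = 18.62 V.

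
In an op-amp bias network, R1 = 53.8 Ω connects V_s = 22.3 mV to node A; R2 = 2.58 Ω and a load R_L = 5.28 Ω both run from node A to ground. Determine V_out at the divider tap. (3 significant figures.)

The load sits in parallel with R2, giving an effective lower resistance R2' = R2·R_L/(R2+R_L) = 1.733 Ω.
Then V_out = V_s · R2'/(R1 + R2') = 22.3 × 1.733/55.53 = 0.6960 mV.

V_out ≈ 0.696 mV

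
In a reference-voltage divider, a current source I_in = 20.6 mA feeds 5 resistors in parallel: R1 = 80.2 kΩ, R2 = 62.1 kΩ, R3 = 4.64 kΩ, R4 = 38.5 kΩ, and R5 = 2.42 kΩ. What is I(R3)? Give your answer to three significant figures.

I ≈ 6.50 mA

ΣG = 1/80.2 + 1/62.1 + 1/4.64 + 1/38.5 + 1/2.42 = 0.6833.
By the current-divider rule, I = I_in · G_k/ΣG = 20.6 × 0.3154 = 6.498 mA.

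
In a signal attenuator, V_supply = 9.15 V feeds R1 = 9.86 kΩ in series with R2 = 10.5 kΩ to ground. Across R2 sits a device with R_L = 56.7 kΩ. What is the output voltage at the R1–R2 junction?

The load sits in parallel with R2, giving an effective lower resistance R2' = R2·R_L/(R2+R_L) = 8.859 kΩ.
Now apply the divider: V_out = 9.15 × 0.4733 = 4.330 V.
(Unloaded it would be 4.72 V; the load pulls it down.)

V_out ≈ 4.33 V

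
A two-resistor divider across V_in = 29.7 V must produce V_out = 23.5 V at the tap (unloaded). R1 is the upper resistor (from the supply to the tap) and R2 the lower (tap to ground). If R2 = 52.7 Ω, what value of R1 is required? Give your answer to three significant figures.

R1 ≈ 13.9 Ω

V_out/V_in = R2/(R1+R2) = 0.7912.
Rearranging, R1 = R2·(1−k)/k = 52.7 × 0.2638 = 13.90 Ω.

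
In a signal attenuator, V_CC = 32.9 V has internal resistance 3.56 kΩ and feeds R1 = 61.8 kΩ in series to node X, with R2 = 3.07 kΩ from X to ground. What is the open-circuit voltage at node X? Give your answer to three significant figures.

V_th ≈ 1.48 V

R1' = 3.56 + 61.8 = 65.36 kΩ (source resistance + R1).
Open-circuit (no load on X): V_th = V_CC · R2/(R1' + R2) = 32.9 × 3.07/(65.36 + 3.07) = 1.476 V.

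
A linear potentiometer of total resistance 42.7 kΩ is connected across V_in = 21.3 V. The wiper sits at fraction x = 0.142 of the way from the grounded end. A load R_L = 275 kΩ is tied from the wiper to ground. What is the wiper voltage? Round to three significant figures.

V_out ≈ 2.97 V

The pot divides into 36.64 kΩ above the wiper and 6.063 kΩ below.
Lower segment in parallel with the load: 6.063 ‖ 275 = 5.933 kΩ.
Loaded-divider output: V_out = 21.3 × 0.1394 = 2.968 V.
(Unloaded: V_out = x·V_in = 3.02 V.)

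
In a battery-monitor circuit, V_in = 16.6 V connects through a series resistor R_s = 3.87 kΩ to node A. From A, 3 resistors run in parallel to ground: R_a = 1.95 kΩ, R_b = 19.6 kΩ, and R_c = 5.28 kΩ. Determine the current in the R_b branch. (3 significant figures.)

I ≈ 0.216 mA

Parallel bank: R_p = 1/(1/1.95 + 1/19.6 + 1/5.28) = 1.328 kΩ.
V_A = 16.6 × 1.328/5.198 = 4.240 V.
I(R_b) = V_A / R_b = 4.240/19.6 = 0.2163 mA.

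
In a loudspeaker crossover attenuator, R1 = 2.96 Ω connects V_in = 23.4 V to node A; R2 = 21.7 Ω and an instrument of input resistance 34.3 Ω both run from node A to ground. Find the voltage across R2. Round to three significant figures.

V_out ≈ 19.1 V

The load sits in parallel with R2, giving an effective lower resistance R2' = R2·R_L/(R2+R_L) = 13.29 Ω.
Voltage divider with the loaded lower leg: V_out = 23.4 × 13.29/(2.96 + 13.29) = 23.4 × 0.8179 = 19.14 V.
(Unloaded it would be 20.6 V; the load pulls it down.)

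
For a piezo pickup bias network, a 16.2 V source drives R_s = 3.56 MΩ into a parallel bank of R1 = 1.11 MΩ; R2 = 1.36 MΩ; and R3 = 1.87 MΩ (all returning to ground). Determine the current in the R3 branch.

I ≈ 0.992 µA

Equivalent of the parallel group: R_p = 0.4606 MΩ.
V_A = 16.2 × 0.4606/4.021 = 1.856 V.
I(R3) = V_A / R3 = 1.856/1.87 = 0.9925 µA.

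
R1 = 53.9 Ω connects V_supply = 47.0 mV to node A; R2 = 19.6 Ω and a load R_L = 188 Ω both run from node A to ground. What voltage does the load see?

V_out ≈ 11.6 mV

The load sits in parallel with R2, giving an effective lower resistance R2' = R2·R_L/(R2+R_L) = 17.75 Ω.
Voltage divider with the loaded lower leg: V_out = 47.0 × 17.75/(53.9 + 17.75) = 47.0 × 0.2477 = 11.64 mV.
(Unloaded it would be 12.5 mV; the load pulls it down.)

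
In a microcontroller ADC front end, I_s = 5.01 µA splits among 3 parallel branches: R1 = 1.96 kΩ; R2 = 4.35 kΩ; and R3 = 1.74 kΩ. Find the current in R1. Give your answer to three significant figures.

Total conductance ΣG = 1/1.96 + 1/4.35 + 1/1.74 = 1.315 (units of 1/kΩ).
Current divider: I(R1) = I_s · G_k/ΣG = 5.01 × (0.5102/1.315) = 5.01 × 0.3880 = 1.944 µA.

I ≈ 1.94 µA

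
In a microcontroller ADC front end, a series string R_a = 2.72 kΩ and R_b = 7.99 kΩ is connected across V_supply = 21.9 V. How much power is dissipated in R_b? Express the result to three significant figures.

The common current is I = 21.9/10.71 = 2.045 mA.
P = I²R = 4.181 × 7.99 = 33.41 mW.

P ≈ 33.4 mW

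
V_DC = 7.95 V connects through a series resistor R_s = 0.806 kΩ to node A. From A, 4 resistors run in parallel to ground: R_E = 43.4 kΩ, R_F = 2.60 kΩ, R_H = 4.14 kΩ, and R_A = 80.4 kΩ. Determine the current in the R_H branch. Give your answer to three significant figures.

I ≈ 1.25 mA

Combine the parallel branches: R_p = (1/43.4 + 1/2.60 + 1/4.14 + 1/80.4)⁻¹ = 1.511 kΩ.
V_A by voltage divider: V_A = 7.95 × 1.511/(0.806 + 1.511) = 5.185 V.
I(R_H) = V_A / R_H = 5.185/4.14 = 1.252 mA.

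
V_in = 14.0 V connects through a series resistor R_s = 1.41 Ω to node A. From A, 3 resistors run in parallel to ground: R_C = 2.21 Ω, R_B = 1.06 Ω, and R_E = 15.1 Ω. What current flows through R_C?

Equivalent of the parallel group: R_p = 0.6839 Ω.
Node voltage V_A = V_in · R_p/(R_s + R_p) = 14.0 × 0.3266 = 4.573 V.
I(R_C) = V_A / R_C = 4.573/2.21 = 2.069 A.
(Check via current divider: I_total = 6.686 A; share G_k/ΣG = 0.3095 → same result.)

I ≈ 2.07 A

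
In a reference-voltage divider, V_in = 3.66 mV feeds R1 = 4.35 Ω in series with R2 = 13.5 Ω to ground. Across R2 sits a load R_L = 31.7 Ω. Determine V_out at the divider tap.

The load sits in parallel with R2, giving an effective lower resistance R2' = R2·R_L/(R2+R_L) = 9.468 Ω.
Voltage divider with the loaded lower leg: V_out = 3.66 × 9.468/(4.35 + 9.468) = 3.66 × 0.6852 = 2.508 mV.

V_out ≈ 2.51 mV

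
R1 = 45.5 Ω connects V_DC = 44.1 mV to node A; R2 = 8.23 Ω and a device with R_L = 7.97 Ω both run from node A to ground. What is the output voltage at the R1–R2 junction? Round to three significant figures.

V_out ≈ 3.60 mV

R2 ‖ R_L = (8.23 × 7.97)/(8.23 + 7.97) = 4.049 Ω.
Now apply the divider: V_out = 44.1 × 0.08172 = 3.604 mV.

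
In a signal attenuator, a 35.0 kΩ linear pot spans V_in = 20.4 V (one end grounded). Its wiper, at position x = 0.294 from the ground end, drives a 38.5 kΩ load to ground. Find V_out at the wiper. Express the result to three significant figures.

The pot divides into 24.71 kΩ above the wiper and 10.29 kΩ below.
R_L loads the lower segment: effective lower R = 8.120 kΩ.
Then V_out = V_in · 8.120/(24.71 + 8.120) = 5.046 V.
(Unloaded: V_out = x·V_in = 6.00 V.)

V_out ≈ 5.05 V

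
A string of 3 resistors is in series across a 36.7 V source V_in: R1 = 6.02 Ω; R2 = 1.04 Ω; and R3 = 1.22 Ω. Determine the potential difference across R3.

Series total: ΣR = 6.02 + 1.04 + 1.22 = 8.280 Ω.
By the voltage-divider rule, V = 36.7 × 1.220/8.280 = 5.407 V.

V ≈ 5.41 V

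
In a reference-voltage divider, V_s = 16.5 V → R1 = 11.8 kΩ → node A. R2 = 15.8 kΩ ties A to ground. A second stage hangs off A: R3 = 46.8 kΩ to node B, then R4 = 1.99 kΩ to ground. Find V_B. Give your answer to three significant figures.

V_B ≈ 0.338 V

Looking into the second stage from A: R3 + R4 = 48.79 kΩ appears in parallel with R2.
R2 ‖ (R3+R4) = 11.94 kΩ.
V_A = 16.5 × 11.94/(11.8 + 11.94) = 8.297 V.
V_B = V_A × 0.04079 = 0.3384 V.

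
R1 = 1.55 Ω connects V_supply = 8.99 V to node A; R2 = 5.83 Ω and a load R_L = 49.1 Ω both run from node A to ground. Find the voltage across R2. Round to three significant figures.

V_out ≈ 6.93 V

R2 ‖ R_L = (5.83 × 49.1)/(5.83 + 49.1) = 5.211 Ω.
Then V_out = V_supply · R2'/(R1 + R2') = 8.99 × 5.211/6.761 = 6.929 V.
(Unloaded it would be 7.10 V; the load pulls it down.)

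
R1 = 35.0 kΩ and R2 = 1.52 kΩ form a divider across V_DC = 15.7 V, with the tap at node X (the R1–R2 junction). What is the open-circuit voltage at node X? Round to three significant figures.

V_th ≈ 0.653 V

Open-circuit (no load on X): V_th = V_DC · R2/(R1 + R2) = 15.7 × 1.52/(35.00 + 1.52) = 0.6535 V.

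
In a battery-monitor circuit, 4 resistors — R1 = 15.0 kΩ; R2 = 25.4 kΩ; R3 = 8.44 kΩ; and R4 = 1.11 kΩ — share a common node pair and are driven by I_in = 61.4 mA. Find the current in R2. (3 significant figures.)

Total conductance ΣG = 1/15.0 + 1/25.4 + 1/8.44 + 1/1.11 = 1.125 (units of 1/kΩ).
Current divider: I(R2) = I_in · G_k/ΣG = 61.4 × (0.03937/1.125) = 61.4 × 0.03498 = 2.148 mA.

I ≈ 2.15 mA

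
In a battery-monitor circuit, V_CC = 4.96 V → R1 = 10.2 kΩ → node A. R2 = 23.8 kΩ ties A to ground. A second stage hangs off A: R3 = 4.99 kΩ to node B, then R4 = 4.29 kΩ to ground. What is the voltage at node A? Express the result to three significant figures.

The second stage (R3 + R4 = 9.280 kΩ) loads node A in parallel with R2.
R2 ‖ (R3+R4) = 6.677 kΩ.
V_A = 4.96 × 6.677/(10.2 + 6.677) = 1.962 V.

V_A ≈ 1.96 V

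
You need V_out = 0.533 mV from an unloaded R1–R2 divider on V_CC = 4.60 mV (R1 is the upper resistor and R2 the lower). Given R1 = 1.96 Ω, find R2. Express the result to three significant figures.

R2 ≈ 0.257 Ω

The divider ratio is R2/(R1+R2) = 0.533/4.60 = 0.1159.
Rearranging, R2 = R1·k/(1−k) = 1.96 × 0.1311 = 0.2569 Ω.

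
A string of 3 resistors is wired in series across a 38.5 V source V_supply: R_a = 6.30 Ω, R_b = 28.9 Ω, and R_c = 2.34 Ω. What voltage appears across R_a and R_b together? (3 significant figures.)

Total series resistance ΣR = 6.30 + 28.9 + 2.34 = 37.54 Ω.
R_{R_a..R_b} = 6.30 + 28.9 = 35.20 Ω.
By the voltage-divider rule, V = 38.5 × 35.20/37.54 = 36.10 V.

V ≈ 36.1 V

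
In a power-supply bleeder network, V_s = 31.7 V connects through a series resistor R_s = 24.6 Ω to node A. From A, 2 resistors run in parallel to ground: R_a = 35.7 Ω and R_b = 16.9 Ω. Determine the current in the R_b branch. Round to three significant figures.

I ≈ 0.596 A

Parallel bank: R_p = 1/(1/35.7 + 1/16.9) = 11.47 Ω.
V_A = 31.7 × 11.47/36.07 = 10.08 V.
Branch current I = V_A/R_b = 10.08/16.9 = 0.5965 A.
(Equivalently: I_total = 0.8788 A, then current-divider fraction G_k/ΣG = 0.6787.)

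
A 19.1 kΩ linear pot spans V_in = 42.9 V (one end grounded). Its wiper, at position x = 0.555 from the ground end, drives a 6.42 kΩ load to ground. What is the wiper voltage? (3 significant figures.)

V_out ≈ 13.7 V

Split the track: R_lower = x·R_p = 10.60 kΩ, R_upper = (1−x)·R_p = 8.499 kΩ.
R_L loads the lower segment: effective lower R = 3.998 kΩ.
Loaded-divider output: V_out = 42.9 × 0.3199 = 13.72 V.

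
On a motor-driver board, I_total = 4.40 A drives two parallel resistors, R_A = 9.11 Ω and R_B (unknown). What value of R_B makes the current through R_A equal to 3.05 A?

The fraction through R_A equals R_B/(R_A+R_B).
3.05/4.40 = R_B/(R_A + R_B) → R_B = R_A · (0.6932)/(1 − 0.6932) = 9.11 × 2.259 = 20.58 Ω.

R_B ≈ 20.6 Ω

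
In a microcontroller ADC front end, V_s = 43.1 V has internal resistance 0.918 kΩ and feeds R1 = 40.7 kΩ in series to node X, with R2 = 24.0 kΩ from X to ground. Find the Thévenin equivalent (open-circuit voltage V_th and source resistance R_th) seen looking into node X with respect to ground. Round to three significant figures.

V_th ≈ 15.8 V, R_th ≈ 15.2 kΩ

R1' = 0.918 + 40.7 = 41.62 kΩ (source resistance + R1).
Open-circuit (no load on X): V_th = V_s · R2/(R1' + R2) = 43.1 × 24.0/(41.62 + 24.0) = 15.76 V.
Zeroing V_s shorts the top of R1' to ground, so R_th = R1' ‖ R2 = 15.22 kΩ.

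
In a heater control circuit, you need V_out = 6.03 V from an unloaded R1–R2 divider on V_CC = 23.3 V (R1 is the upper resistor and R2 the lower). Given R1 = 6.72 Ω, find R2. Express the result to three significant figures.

R2 ≈ 2.35 Ω

V_out/V_CC = R2/(R1+R2) = 0.2588.
R2 = R1 · 0.2588/(1 − 0.2588) = 2.346 Ω.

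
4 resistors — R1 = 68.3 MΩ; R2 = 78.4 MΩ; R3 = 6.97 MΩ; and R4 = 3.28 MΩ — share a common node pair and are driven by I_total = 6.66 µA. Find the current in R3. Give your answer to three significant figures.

I ≈ 2.01 µA

Total conductance ΣG = 1/68.3 + 1/78.4 + 1/6.97 + 1/3.28 = 0.4757 (units of 1/MΩ).
Current divider: I(R3) = I_total · G_k/ΣG = 6.66 × (0.1435/0.4757) = 6.66 × 0.3016 = 2.008 µA.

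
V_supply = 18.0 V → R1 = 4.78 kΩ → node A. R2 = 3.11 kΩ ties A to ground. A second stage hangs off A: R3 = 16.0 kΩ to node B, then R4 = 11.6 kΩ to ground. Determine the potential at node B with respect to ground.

V_B ≈ 2.79 V

Node A sees R2 in parallel with the series input of stage 2, R3 + R4 = 27.60 kΩ.
R2 ‖ (R3+R4) = 2.795 kΩ.
First divider: V_A = V_supply · 2.795/(4.78 + 2.795) = 6.642 V.
V_B = V_A × 0.4203 = 2.791 V.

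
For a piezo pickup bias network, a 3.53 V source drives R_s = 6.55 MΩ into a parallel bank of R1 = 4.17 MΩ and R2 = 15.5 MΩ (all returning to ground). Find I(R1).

Equivalent of the parallel group: R_p = 3.286 MΩ.
Node voltage V_A = V_CC · R_p/(R_s + R_p) = 3.53 × 0.3341 = 1.179 V.
I(R1) = V_A / R1 = 1.179/4.17 = 0.2828 µA.

I ≈ 0.283 µA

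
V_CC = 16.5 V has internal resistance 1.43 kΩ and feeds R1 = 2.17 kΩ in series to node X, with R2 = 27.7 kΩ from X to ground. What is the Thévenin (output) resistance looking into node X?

R1' = 1.43 + 2.17 = 3.600 kΩ (source resistance + R1).
Zeroing V_CC shorts the top of R1' to ground, so R_th = R1' ‖ R2 = 3.186 kΩ.

R_th ≈ 3.19 kΩ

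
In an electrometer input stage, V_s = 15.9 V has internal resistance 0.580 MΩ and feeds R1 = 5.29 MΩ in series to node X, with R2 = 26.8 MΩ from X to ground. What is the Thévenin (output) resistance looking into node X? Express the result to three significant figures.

R_th ≈ 4.82 MΩ

R1' = 0.580 + 5.29 = 5.870 MΩ (source resistance + R1).
With V_s suppressed (replaced by a short), R_th = R1' ‖ R2 = (5.870 × 26.8)/(5.870 + 26.8) = 4.815 MΩ.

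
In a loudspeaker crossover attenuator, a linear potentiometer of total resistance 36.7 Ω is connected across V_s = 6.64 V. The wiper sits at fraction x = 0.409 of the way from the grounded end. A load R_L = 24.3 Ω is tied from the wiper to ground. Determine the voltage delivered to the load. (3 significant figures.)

V_out ≈ 1.99 V

Lower segment x·R_p = 15.01 Ω; upper segment (1−x)·R_p = 21.69 Ω.
R_L loads the lower segment: effective lower R = 9.279 Ω.
Loaded-divider output: V_out = 6.64 × 0.2996 = 1.989 V.
(Unloaded: V_out = x·V_s = 2.72 V.)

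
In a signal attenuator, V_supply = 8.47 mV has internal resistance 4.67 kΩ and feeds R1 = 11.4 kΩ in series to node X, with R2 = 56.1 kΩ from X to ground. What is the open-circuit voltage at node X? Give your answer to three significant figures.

V_th ≈ 6.58 mV

R1' = 4.67 + 11.4 = 16.07 kΩ (source resistance + R1).
V_th is the unloaded tap voltage: V_supply · R2/(R1'+R2) = 8.47 × 0.7773 = 6.584 mV.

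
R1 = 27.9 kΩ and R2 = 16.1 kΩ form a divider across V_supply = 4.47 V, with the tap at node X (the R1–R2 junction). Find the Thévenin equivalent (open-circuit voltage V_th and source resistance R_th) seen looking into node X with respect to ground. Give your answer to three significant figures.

V_th is the unloaded tap voltage: V_supply · R2/(R1+R2) = 4.47 × 0.3659 = 1.636 V.
With V_supply suppressed (replaced by a short), R_th = R1 ‖ R2 = (27.90 × 16.1)/(27.90 + 16.1) = 10.21 kΩ.

V_th ≈ 1.64 V, R_th ≈ 10.2 kΩ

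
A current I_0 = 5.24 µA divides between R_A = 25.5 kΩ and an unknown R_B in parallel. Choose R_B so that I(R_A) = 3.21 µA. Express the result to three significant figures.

Two-branch current divider: I_A = I_0 · R_B/(R_A + R_B).
With f = 0.6126, R_B = R_A · f/(1−f) = 25.5 × 1.581 = 40.32 kΩ.

R_B ≈ 40.3 kΩ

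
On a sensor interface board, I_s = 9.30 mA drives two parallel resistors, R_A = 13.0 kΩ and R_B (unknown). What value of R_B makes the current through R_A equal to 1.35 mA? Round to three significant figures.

R_B ≈ 2.21 kΩ

The fraction through R_A equals R_B/(R_A+R_B).
1.35/9.30 = R_B/(R_A + R_B) → R_B = R_A · (0.1452)/(1 − 0.1452) = 13.0 × 0.1698 = 2.208 kΩ.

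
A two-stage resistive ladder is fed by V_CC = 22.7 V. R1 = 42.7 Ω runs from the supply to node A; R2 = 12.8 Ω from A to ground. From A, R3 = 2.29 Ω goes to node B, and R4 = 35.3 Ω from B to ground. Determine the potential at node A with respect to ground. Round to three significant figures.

The second stage (R3 + R4 = 37.59 Ω) loads node A in parallel with R2.
R2 ‖ (R3+R4) = 9.549 Ω.
So V_A = 22.7 × 0.1828 = 4.148 V.

V_A ≈ 4.15 V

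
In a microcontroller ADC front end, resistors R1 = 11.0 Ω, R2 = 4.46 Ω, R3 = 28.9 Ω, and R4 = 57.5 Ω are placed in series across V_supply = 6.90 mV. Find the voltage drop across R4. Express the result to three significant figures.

V ≈ 3.90 mV

Total series resistance ΣR = 11.0 + 4.46 + 28.9 + 57.5 = 101.9 Ω.
By the voltage-divider rule, V = 6.90 × 57.50/101.9 = 3.895 mV.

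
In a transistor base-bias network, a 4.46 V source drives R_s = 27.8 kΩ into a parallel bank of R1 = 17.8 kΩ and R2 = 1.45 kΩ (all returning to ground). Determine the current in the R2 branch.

I ≈ 0.142 mA

Combine the parallel branches: R_p = (1/17.8 + 1/1.45)⁻¹ = 1.341 kΩ.
V_A = 4.46 × 1.341/29.14 = 0.2052 V.
I(R2) = V_A / R2 = 0.2052/1.45 = 0.1415 mA.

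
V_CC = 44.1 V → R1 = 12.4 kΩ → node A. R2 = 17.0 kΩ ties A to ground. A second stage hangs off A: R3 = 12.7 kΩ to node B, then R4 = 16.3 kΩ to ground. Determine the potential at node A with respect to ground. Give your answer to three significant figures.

The second stage (R3 + R4 = 29.00 kΩ) loads node A in parallel with R2.
R2 ‖ (R3+R4) = 10.72 kΩ.
V_A = 44.1 × 10.72/(12.4 + 10.72) = 20.45 V.

V_A ≈ 20.4 V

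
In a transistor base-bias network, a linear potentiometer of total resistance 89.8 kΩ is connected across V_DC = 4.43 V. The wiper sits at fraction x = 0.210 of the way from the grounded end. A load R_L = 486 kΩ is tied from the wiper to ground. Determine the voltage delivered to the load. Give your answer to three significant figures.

V_out ≈ 0.903 V

Lower segment x·R_p = 18.86 kΩ; upper segment (1−x)·R_p = 70.94 kΩ.
(x·R_p) ‖ R_L = 18.15 kΩ.
Then V_out = V_DC · 18.15/(70.94 + 18.15) = 0.9026 V.
(Unloaded: V_out = x·V_DC = 0.930 V.)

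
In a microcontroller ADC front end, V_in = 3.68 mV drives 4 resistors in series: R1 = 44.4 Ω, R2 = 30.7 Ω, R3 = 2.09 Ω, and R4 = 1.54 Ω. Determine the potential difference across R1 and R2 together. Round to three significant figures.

V ≈ 3.51 mV

ΣR = 44.4 + 30.7 + 2.09 + 1.54 = 78.73 Ω.
R_{R1..R2} = 44.4 + 30.7 = 75.10 Ω.
By the voltage-divider rule, V = 3.68 × 75.10/78.73 = 3.510 mV.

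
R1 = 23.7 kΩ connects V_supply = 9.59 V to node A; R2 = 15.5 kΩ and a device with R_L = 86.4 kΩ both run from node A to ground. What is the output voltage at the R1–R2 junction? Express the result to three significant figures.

V_out ≈ 3.42 V

First combine the lower leg with the load: R2 ‖ R_L = 13.14 kΩ.
Now apply the divider: V_out = 9.59 × 0.3567 = 3.421 V.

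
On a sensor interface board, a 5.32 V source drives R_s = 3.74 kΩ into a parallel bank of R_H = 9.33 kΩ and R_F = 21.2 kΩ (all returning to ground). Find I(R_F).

Parallel bank: R_p = 1/(1/9.33 + 1/21.2) = 6.479 kΩ.
Node voltage V_A = V_in · R_p/(R_s + R_p) = 5.32 × 0.6340 = 3.373 V.
I(R_F) = V_A / R_F = 3.373/21.2 = 0.1591 mA.

I ≈ 0.159 mA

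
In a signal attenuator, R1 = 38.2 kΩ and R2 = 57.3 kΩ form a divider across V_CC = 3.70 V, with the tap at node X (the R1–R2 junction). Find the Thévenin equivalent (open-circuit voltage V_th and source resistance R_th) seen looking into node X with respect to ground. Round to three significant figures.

V_th ≈ 2.22 V, R_th ≈ 22.9 kΩ

V_th is the unloaded tap voltage: V_CC · R2/(R1+R2) = 3.70 × 0.6000 = 2.220 V.
With V_CC suppressed (replaced by a short), R_th = R1 ‖ R2 = (38.20 × 57.3)/(38.20 + 57.3) = 22.92 kΩ.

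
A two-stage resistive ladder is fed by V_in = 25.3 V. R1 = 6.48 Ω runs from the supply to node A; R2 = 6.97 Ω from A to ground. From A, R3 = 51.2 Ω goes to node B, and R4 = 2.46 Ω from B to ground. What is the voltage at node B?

V_B ≈ 0.566 V

Looking into the second stage from A: R3 + R4 = 53.66 Ω appears in parallel with R2.
R2 ‖ (R3+R4) = 6.169 Ω.
V_A = 25.3 × 6.169/(6.48 + 6.169) = 12.34 V.
V_B = V_A × 0.04584 = 0.5657 V.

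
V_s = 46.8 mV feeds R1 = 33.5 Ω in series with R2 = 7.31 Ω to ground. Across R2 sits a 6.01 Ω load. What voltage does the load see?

First combine the lower leg with the load: R2 ‖ R_L = 3.298 Ω.
Then V_out = V_s · R2'/(R1 + R2') = 46.8 × 3.298/36.80 = 4.195 mV.
(Unloaded it would be 8.38 mV; the load pulls it down.)

V_out ≈ 4.19 mV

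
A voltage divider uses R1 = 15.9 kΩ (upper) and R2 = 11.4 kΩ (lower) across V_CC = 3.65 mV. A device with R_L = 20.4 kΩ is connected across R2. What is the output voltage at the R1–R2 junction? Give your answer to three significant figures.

R2 ‖ R_L = (11.4 × 20.4)/(11.4 + 20.4) = 7.313 kΩ.
Voltage divider with the loaded lower leg: V_out = 3.65 × 7.313/(15.9 + 7.313) = 3.65 × 0.3150 = 1.150 mV.

V_out ≈ 1.15 mV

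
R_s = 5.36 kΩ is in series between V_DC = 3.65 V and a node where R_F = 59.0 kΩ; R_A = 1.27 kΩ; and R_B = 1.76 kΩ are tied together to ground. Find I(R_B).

Equivalent of the parallel group: R_p = 0.7286 kΩ.
V_A = 3.65 × 0.7286/6.089 = 0.4368 V.
Branch current I = V_A/R_B = 0.4368/1.76 = 0.2482 mA.

I ≈ 0.248 mA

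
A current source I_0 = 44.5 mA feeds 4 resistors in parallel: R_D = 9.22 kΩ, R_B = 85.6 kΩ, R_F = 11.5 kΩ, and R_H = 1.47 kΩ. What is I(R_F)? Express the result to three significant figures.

Total conductance ΣG = 1/9.22 + 1/85.6 + 1/11.5 + 1/1.47 = 0.8874 (units of 1/kΩ).
R_F takes the fraction G_k/ΣG = 0.08696/0.8874 = 0.09799, so I = 44.5 × 0.09799 = 4.361 mA.

I ≈ 4.36 mA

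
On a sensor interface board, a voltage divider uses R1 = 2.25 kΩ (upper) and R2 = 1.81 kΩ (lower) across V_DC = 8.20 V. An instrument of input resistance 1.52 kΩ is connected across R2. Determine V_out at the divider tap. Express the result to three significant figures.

First combine the lower leg with the load: R2 ‖ R_L = 0.8262 kΩ.
Now apply the divider: V_out = 8.20 × 0.2686 = 2.202 V.

V_out ≈ 2.20 V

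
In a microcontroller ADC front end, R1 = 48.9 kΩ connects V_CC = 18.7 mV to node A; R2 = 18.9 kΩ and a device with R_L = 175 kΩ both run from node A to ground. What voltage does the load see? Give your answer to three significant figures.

R2 ‖ R_L = (18.9 × 175)/(18.9 + 175) = 17.06 kΩ.
Now apply the divider: V_out = 18.7 × 0.2586 = 4.836 mV.
(Unloaded it would be 5.21 mV; the load pulls it down.)

V_out ≈ 4.84 mV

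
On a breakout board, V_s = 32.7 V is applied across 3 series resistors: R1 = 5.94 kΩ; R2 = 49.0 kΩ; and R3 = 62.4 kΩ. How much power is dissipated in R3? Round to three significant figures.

P ≈ 4.85 mW

Series current I = V_s/ΣR = 32.7/117.3 = 0.2787 mA.
P(R3) = I²·R3 = (0.2787)² × 62.4 = 4.846 mW.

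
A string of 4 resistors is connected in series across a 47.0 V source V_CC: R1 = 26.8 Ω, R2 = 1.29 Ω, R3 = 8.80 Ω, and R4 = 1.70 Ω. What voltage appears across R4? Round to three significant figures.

V ≈ 2.07 V

Total series resistance ΣR = 26.8 + 1.29 + 8.80 + 1.70 = 38.59 Ω.
Voltage divider: V = V_CC · (1.700 / 38.59) = 47.0 × 0.04405 = 2.070 V.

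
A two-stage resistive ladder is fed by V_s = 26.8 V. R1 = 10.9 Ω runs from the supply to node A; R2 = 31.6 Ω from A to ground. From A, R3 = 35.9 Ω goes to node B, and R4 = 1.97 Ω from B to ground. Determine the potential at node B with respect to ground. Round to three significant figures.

Looking into the second stage from A: R3 + R4 = 37.87 Ω appears in parallel with R2.
Effective lower resistance at A: R2 ‖ 37.87 = 17.23 Ω.
So V_A = 26.8 × 0.6125 = 16.41 V.
Stage 2 is unloaded, so V_B = V_A · R4/(R3+R4) = 16.41 × 1.97/37.87 = 0.8539 V.

V_B ≈ 0.854 V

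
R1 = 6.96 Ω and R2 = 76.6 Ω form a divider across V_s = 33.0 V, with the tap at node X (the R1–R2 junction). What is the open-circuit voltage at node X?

V_th is the unloaded tap voltage: V_s · R2/(R1+R2) = 33.0 × 0.9167 = 30.25 V.

V_th ≈ 30.3 V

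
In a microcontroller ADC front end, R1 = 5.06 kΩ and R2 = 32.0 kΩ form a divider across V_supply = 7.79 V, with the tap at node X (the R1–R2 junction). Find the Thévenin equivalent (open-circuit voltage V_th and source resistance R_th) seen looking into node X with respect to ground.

With X open, the divider is unloaded: V_th = 7.79 × 32.0/37.06 = 6.726 V.
Looking into X with the source shorted: R_th = R1·R2/(R1+R2) = 5.060 × 32.0/37.06 = 4.369 kΩ.

V_th ≈ 6.73 V, R_th ≈ 4.37 kΩ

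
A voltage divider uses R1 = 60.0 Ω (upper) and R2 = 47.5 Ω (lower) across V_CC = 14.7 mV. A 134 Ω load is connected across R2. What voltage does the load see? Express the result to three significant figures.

R2 ‖ R_L = (47.5 × 134)/(47.5 + 134) = 35.07 Ω.
Then V_out = V_CC · R2'/(R1 + R2') = 14.7 × 35.07/95.07 = 5.423 mV.

V_out ≈ 5.42 mV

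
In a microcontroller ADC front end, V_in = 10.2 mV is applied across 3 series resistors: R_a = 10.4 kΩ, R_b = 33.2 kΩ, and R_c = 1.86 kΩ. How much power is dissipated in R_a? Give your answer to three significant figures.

P ≈ 0.524 nW

The common current is I = 10.2/45.46 = 0.2244 µA.
P = I²R = 0.05034 × 10.4 = 0.5236 nW.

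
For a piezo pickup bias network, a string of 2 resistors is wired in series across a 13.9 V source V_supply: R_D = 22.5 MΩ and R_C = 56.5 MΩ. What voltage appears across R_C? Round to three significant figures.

V ≈ 9.94 V

ΣR = 22.5 + 56.5 = 79.00 MΩ.
By the voltage-divider rule, V = 13.9 × 56.50/79.00 = 9.941 V.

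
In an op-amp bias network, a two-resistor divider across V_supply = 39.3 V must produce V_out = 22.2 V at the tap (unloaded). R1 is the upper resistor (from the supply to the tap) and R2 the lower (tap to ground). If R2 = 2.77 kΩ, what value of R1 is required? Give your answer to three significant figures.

Required fraction k = V_out/V_supply = 0.5649.
Rearranging, R1 = R2·(1−k)/k = 2.77 × 0.7703 = 2.134 kΩ.

R1 ≈ 2.13 kΩ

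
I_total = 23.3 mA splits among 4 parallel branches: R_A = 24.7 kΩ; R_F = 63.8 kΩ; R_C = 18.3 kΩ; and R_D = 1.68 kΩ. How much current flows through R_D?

Total conductance ΣG = 1/24.7 + 1/63.8 + 1/18.3 + 1/1.68 = 0.7060 (units of 1/kΩ).
By the current-divider rule, I = I_total · G_k/ΣG = 23.3 × 0.8431 = 19.64 mA.

I ≈ 19.6 mA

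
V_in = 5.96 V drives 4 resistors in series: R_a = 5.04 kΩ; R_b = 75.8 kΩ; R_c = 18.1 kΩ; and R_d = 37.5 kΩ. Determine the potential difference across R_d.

V ≈ 1.64 V

ΣR = 5.04 + 75.8 + 18.1 + 37.5 = 136.4 kΩ.
By the voltage-divider rule, V = 5.96 × 37.50/136.4 = 1.638 V.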